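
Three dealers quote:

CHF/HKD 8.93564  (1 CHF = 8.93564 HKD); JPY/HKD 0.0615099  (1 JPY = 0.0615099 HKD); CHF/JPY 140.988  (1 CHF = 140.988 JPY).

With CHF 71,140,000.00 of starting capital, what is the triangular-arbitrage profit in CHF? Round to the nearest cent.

Profit: CHF 2,161,414.21

Profitable loop is CHF → HKD → JPY → CHF:
CHF 71,140,000.00 × 8.93564 = HKD 635,681,429.60
HKD 635,681,429.60 ÷ 0.0615099 = JPY 10,334,619,786
JPY 10,334,619,786 ÷ 140.988 = CHF 73,301,414.21
Profit = CHF 73,301,414.21 − CHF 71,140,000.00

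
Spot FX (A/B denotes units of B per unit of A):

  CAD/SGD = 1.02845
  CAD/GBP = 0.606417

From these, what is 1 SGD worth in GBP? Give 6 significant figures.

1 SGD ÷ 1.02845 = 0.972337 CAD
0.972337 CAD × 0.606417 = 0.589642 GBP

SGD/GBP = 0.589642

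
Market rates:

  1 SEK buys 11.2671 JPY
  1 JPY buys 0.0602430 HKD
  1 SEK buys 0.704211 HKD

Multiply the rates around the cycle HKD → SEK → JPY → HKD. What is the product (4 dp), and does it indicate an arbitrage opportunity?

Around HKD → SEK → JPY → HKD: 1 ÷ 0.704211 × 11.2671 × 0.0602430 = 0.963864
Product < 1; profitable direction is HKD → JPY → SEK → HKD.

0.9639 (arbitrage exists)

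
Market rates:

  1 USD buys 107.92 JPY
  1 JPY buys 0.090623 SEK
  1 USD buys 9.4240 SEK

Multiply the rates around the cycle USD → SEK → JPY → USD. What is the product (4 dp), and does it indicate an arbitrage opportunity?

0.9636 (arbitrage exists)

Around USD → SEK → JPY → USD: 1 × 9.4240 ÷ 0.090623 ÷ 107.92 = 0.963596
Product < 1; profitable direction is USD → JPY → SEK → USD.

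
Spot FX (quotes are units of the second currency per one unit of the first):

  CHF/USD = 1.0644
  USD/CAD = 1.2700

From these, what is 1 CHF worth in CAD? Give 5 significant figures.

1 CHF × 1.0644 = 1.0644 USD
1.0644 USD × 1.2700 = 1.35179 CAD

CHF/CAD = 1.3518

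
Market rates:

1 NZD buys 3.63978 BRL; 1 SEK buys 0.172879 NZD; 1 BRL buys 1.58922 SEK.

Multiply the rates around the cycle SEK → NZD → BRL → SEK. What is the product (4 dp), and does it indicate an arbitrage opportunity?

Around SEK → NZD → BRL → SEK: 1 × 0.172879 × 3.63978 × 1.58922 = 1.000003
Product ≈ 1 (deviation 0.000%, within rounding noise).

1.0000 (no arbitrage)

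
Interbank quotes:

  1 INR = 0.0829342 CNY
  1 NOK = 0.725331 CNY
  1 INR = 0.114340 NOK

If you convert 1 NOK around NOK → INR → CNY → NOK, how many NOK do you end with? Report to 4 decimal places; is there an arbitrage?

Around NOK → INR → CNY → NOK: 1 ÷ 0.114340 × 0.0829342 ÷ 0.725331 = 0.999998
Product ≈ 1 (deviation 0.000%, within rounding noise).

1.0000 (no arbitrage)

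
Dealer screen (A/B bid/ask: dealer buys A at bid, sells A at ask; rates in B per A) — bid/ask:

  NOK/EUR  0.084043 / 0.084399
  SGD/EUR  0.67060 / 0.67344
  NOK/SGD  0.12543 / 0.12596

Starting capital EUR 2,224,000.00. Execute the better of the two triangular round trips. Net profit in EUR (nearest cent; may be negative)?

Net result: EUR -7,526.96 (no profitable arbitrage after spreads)

Best loop EUR → NOK → SGD → EUR:
EUR 2,224,000.00 ÷ 0.084399 (buy NOK at ask) = NOK 26,351,023.12
NOK 26,351,023.12 × 0.12543 (sell NOK at bid) = SGD 3,305,208.83
SGD 3,305,208.83 × 0.67060 (sell SGD at bid) = EUR 2,216,473.04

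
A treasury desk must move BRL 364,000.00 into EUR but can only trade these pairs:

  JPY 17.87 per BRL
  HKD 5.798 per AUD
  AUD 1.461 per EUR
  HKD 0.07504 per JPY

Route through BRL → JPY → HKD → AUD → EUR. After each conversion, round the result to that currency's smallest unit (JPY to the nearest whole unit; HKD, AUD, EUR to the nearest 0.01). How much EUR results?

EUR 57,622.27

BRL 364,000.00 × 17.87 = JPY 6,504,680
JPY 6,504,680 × 0.07504 = HKD 488,111.19
HKD 488,111.19 ÷ 5.798 = AUD 84,186.13
AUD 84,186.13 ÷ 1.461 = EUR 57,622.27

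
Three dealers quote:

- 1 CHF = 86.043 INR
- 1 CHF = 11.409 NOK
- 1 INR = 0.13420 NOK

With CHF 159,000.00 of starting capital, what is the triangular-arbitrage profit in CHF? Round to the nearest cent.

Profit: CHF 1,922.81

Profitable loop is CHF → INR → NOK → CHF:
CHF 159,000.00 × 86.043 = INR 13,680,837.00
INR 13,680,837.00 × 0.13420 = NOK 1,835,968.33
NOK 1,835,968.33 ÷ 11.409 = CHF 160,922.81
Profit = CHF 160,922.81 − CHF 159,000.00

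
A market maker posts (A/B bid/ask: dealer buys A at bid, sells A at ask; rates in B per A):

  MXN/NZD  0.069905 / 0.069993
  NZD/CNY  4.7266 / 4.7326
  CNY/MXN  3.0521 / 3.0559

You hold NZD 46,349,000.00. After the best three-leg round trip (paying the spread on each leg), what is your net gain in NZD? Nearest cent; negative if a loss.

Net profit: NZD 391,808.25

Best loop NZD → CNY → MXN → NZD:
NZD 46,349,000.00 × 4.7266 (sell NZD at bid) = CNY 219,073,183.40
CNY 219,073,183.40 × 3.0521 (sell CNY at bid) = MXN 668,633,263.06
MXN 668,633,263.06 × 0.069905 (sell MXN at bid) = NZD 46,740,808.25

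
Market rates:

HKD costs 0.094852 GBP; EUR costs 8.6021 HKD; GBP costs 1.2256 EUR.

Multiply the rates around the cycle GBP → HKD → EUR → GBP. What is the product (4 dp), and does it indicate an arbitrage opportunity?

1.0000 (no arbitrage)

Around GBP → HKD → EUR → GBP: 1 ÷ 0.094852 ÷ 8.6021 ÷ 1.2256 = 1.000001
Product ≈ 1 (deviation 0.000%, within rounding noise).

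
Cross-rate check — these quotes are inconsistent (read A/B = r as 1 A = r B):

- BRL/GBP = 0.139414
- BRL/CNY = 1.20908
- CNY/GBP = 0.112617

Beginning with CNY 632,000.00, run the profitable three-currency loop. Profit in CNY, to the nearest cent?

Profit: CNY 15,089.68

Profitable loop is CNY → BRL → GBP → CNY:
CNY 632,000.00 ÷ 1.20908 = BRL 522,711.48
BRL 522,711.48 × 0.139414 = GBP 72,873.30
GBP 72,873.30 ÷ 0.112617 = CNY 647,089.68
Profit = CNY 647,089.68 − CNY 632,000.00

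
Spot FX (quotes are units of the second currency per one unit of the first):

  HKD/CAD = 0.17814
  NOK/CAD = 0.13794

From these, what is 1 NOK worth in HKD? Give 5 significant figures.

NOK/HKD = 0.77433

1 NOK × 0.13794 = 0.13794 CAD
0.13794 CAD ÷ 0.17814 = 0.774335 HKD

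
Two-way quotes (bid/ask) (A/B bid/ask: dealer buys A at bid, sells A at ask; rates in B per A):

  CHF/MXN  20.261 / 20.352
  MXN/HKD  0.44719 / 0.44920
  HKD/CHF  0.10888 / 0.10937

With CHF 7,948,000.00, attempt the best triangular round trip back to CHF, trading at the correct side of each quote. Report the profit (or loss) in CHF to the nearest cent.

Best loop CHF → HKD → MXN → CHF:
CHF 7,948,000.00 ÷ 0.10937 (buy HKD at ask) = HKD 72,670,750.66
HKD 72,670,750.66 ÷ 0.44920 (buy MXN at ask) = MXN 161,778,162.65
MXN 161,778,162.65 ÷ 20.352 (buy CHF at ask) = CHF 7,949,005.63

Net profit: CHF 1,005.63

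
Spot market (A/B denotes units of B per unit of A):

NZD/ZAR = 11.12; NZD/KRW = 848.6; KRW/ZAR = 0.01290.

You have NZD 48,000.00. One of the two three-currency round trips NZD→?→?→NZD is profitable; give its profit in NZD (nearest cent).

Profit: NZD 758.83

Profitable loop is NZD → ZAR → KRW → NZD:
NZD 48,000.00 × 11.12 = ZAR 533,760.00
ZAR 533,760.00 ÷ 0.01290 = KRW 41,376,744
KRW 41,376,744 ÷ 848.6 = NZD 48,758.83
Profit = NZD 48,758.83 − NZD 48,000.00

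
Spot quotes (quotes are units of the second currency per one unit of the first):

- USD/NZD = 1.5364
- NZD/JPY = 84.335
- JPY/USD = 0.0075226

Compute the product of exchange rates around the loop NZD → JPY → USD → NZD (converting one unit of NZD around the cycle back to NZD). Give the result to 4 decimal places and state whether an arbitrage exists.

0.9747 (arbitrage exists)

Around NZD → JPY → USD → NZD: 1 × 84.335 × 0.0075226 × 1.5364 = 0.974721
Product < 1; profitable direction is NZD → USD → JPY → NZD.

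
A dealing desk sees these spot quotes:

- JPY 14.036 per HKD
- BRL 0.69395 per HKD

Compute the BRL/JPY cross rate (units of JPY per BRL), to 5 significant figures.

1 BRL ÷ 0.69395 = 1.44103 HKD
1.44103 HKD × 14.036 = 20.2262 JPY

BRL/JPY = 20.226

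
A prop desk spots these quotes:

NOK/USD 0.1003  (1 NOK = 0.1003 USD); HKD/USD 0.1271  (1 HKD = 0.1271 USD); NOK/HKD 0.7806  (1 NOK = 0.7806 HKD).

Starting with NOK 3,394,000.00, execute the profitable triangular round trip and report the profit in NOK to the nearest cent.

Profitable loop is NOK → USD → HKD → NOK:
NOK 3,394,000.00 × 0.1003 = USD 340,418.20
USD 340,418.20 ÷ 0.1271 = HKD 2,678,349.33
HKD 2,678,349.33 ÷ 0.7806 = NOK 3,431,141.85
Profit = NOK 3,431,141.85 − NOK 3,394,000.00

Profit: NOK 37,141.85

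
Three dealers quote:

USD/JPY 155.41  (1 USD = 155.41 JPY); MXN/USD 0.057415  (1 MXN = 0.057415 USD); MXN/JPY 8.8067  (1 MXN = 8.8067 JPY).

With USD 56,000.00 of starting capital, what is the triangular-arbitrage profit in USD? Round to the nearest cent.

Profitable loop is USD → JPY → MXN → USD:
USD 56,000.00 × 155.41 = JPY 8,702,960
JPY 8,702,960 ÷ 8.8067 = MXN 988,220.33
MXN 988,220.33 × 0.057415 = USD 56,738.67
Profit = USD 56,738.67 − USD 56,000.00

Profit: USD 738.67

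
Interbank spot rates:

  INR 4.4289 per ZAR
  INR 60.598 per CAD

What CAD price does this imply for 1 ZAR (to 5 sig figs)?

1 ZAR × 4.4289 = 4.4289 INR
4.4289 INR ÷ 60.598 = 0.0730866 CAD

ZAR/CAD = 0.073087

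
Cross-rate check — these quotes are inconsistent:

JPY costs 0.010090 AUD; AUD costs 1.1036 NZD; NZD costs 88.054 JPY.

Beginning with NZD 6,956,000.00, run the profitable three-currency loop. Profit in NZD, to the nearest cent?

Profit: NZD 138,268.58

Profitable loop is NZD → AUD → JPY → NZD:
NZD 6,956,000.00 ÷ 1.1036 = AUD 6,303,008.34
AUD 6,303,008.34 ÷ 0.010090 = JPY 624,678,725
JPY 624,678,725 ÷ 88.054 = NZD 7,094,268.58
Profit = NZD 7,094,268.58 − NZD 6,956,000.00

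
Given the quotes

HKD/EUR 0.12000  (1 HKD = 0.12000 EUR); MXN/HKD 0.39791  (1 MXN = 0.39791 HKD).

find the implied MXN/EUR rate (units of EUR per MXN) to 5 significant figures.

MXN/EUR = 0.047749

1 MXN × 0.39791 = 0.39791 HKD
0.39791 HKD × 0.12000 = 0.0477492 EUR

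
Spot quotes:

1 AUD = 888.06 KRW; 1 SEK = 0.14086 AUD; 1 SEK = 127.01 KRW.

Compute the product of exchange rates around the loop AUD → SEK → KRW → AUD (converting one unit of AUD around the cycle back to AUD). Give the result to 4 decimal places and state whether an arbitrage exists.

1.0153 (arbitrage exists)

Around AUD → SEK → KRW → AUD: 1 ÷ 0.14086 × 127.01 ÷ 888.06 = 1.015332
Product > 1; profitable direction is AUD → SEK → KRW → AUD.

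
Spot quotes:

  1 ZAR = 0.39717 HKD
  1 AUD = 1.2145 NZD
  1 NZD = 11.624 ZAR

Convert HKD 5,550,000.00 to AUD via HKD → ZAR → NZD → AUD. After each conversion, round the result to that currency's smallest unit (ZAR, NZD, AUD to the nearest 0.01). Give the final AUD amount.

HKD 5,550,000.00 ÷ 0.39717 = ZAR 13,973,865.10
ZAR 13,973,865.10 ÷ 11.624 = NZD 1,202,156.32
NZD 1,202,156.32 ÷ 1.2145 = AUD 989,836.41

AUD 989,836.41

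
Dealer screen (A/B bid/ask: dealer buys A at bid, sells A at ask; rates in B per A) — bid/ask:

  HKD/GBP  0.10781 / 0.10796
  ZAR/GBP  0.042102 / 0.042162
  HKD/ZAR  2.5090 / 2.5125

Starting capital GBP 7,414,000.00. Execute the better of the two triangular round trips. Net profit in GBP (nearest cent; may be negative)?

Net profit: GBP 131,436.24

Best loop GBP → ZAR → HKD → GBP:
GBP 7,414,000.00 ÷ 0.042162 (buy ZAR at ask) = ZAR 175,845,548.12
ZAR 175,845,548.12 ÷ 2.5125 (buy HKD at ask) = HKD 69,988,277.86
HKD 69,988,277.86 × 0.10781 (sell HKD at bid) = GBP 7,545,436.24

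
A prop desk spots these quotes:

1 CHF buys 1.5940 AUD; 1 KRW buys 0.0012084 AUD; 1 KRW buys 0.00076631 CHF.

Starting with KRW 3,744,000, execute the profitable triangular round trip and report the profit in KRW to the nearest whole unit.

Profitable loop is KRW → CHF → AUD → KRW:
KRW 3,744,000 × 0.00076631 = CHF 2,869.06
CHF 2,869.06 × 1.5940 = AUD 4,573.29
AUD 4,573.29 ÷ 0.0012084 = KRW 3,784,582
Profit = KRW 3,784,582 − KRW 3,744,000

Profit: KRW 40,582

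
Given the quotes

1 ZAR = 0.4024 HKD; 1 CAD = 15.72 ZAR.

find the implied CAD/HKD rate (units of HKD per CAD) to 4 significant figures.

1 CAD × 15.72 = 15.72 ZAR
15.72 ZAR × 0.4024 = 6.32573 HKD

CAD/HKD = 6.326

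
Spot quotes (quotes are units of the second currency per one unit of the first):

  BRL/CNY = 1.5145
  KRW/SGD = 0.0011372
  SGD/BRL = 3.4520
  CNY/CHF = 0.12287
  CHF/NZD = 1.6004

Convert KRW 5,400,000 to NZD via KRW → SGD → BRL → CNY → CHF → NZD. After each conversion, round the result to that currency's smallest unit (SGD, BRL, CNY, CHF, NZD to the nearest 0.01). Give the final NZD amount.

KRW 5,400,000 × 0.0011372 = SGD 6,140.88
SGD 6,140.88 × 3.4520 = BRL 21,198.32
BRL 21,198.32 × 1.5145 = CNY 32,104.86
CNY 32,104.86 × 0.12287 = CHF 3,944.72
CHF 3,944.72 × 1.6004 = NZD 6,313.13

NZD 6,313.13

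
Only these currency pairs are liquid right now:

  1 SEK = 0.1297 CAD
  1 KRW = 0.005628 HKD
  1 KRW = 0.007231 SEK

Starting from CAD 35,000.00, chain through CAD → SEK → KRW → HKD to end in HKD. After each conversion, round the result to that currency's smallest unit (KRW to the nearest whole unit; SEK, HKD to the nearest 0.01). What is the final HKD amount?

HKD 210,031.19

CAD 35,000.00 ÷ 0.1297 = SEK 269,853.51
SEK 269,853.51 ÷ 0.007231 = KRW 37,318,975
KRW 37,318,975 × 0.005628 = HKD 210,031.19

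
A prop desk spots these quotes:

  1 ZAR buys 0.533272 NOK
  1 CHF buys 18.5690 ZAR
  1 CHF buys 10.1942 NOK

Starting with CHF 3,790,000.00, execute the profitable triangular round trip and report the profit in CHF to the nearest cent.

Profit: CHF 111,710.68

Profitable loop is CHF → NOK → ZAR → CHF:
CHF 3,790,000.00 × 10.1942 = NOK 38,636,018.00
NOK 38,636,018.00 ÷ 0.533272 = ZAR 72,450,865.60
ZAR 72,450,865.60 ÷ 18.5690 = CHF 3,901,710.68
Profit = CHF 3,901,710.68 − CHF 3,790,000.00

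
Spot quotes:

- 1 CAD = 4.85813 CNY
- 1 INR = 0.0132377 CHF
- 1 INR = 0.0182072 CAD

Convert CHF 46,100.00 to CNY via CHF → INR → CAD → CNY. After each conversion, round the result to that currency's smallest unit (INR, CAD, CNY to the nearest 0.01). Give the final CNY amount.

CNY 308,035.42

CHF 46,100.00 ÷ 0.0132377 = INR 3,482,478.07
INR 3,482,478.07 × 0.0182072 = CAD 63,406.17
CAD 63,406.17 × 4.85813 = CNY 308,035.42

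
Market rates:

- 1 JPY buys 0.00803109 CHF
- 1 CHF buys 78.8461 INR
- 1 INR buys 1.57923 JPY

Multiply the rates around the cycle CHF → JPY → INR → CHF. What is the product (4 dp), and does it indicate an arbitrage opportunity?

Around CHF → JPY → INR → CHF: 1 ÷ 0.00803109 ÷ 1.57923 ÷ 78.8461 = 1.000000
Product ≈ 1 (deviation 0.000%, within rounding noise).

1.0000 (no arbitrage)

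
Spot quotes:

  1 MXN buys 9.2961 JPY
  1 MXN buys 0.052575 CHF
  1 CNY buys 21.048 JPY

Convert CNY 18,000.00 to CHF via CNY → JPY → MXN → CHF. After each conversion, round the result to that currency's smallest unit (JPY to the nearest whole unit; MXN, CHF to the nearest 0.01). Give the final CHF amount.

CNY 18,000.00 × 21.048 = JPY 378,864
JPY 378,864 ÷ 9.2961 = MXN 40,755.16
MXN 40,755.16 × 0.052575 = CHF 2,142.70

CHF 2,142.70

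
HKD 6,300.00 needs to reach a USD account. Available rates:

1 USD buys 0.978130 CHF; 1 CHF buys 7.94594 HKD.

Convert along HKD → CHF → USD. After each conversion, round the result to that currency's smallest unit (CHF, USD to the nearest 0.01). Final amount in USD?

USD 810.59

HKD 6,300.00 ÷ 7.94594 = CHF 792.86
CHF 792.86 ÷ 0.978130 = USD 810.59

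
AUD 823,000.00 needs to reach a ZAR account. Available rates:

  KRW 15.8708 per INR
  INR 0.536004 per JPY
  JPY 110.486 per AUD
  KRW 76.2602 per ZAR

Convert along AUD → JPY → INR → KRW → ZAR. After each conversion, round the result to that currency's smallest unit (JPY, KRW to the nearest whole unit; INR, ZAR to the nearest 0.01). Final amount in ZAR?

AUD 823,000.00 × 110.486 = JPY 90,929,978
JPY 90,929,978 × 0.536004 = INR 48,738,831.93
INR 48,738,831.93 × 15.8708 = KRW 773,524,254
KRW 773,524,254 ÷ 76.2602 = ZAR 10,143,223.52

ZAR 10,143,223.52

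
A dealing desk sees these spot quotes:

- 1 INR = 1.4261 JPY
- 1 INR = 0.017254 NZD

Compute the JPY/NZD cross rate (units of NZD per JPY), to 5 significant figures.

1 JPY ÷ 1.4261 = 0.701213 INR
0.701213 INR × 0.017254 = 0.0120987 NZD

JPY/NZD = 0.012099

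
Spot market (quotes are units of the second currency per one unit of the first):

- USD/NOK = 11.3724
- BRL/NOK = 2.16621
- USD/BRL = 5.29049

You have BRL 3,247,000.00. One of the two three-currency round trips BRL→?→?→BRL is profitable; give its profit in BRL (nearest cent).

Profitable loop is BRL → NOK → USD → BRL:
BRL 3,247,000.00 × 2.16621 = NOK 7,033,683.87
NOK 7,033,683.87 ÷ 11.3724 = USD 618,487.20
USD 618,487.20 × 5.29049 = BRL 3,272,100.36
Profit = BRL 3,272,100.36 − BRL 3,247,000.00

Profit: BRL 25,100.36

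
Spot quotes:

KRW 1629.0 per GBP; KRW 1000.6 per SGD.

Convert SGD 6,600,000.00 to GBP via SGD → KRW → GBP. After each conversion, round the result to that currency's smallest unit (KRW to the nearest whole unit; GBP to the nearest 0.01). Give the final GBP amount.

SGD 6,600,000.00 × 1000.6 = KRW 6,603,960,000
KRW 6,603,960,000 ÷ 1629.0 = GBP 4,053,996.32

GBP 4,053,996.32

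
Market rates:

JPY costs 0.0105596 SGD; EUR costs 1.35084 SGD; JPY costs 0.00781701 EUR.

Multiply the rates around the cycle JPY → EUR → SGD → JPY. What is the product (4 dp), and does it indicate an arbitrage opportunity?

Around JPY → EUR → SGD → JPY: 1 × 0.00781701 × 1.35084 ÷ 0.0105596 = 0.999993
Product ≈ 1 (deviation 0.001%, within rounding noise).

1.0000 (no arbitrage)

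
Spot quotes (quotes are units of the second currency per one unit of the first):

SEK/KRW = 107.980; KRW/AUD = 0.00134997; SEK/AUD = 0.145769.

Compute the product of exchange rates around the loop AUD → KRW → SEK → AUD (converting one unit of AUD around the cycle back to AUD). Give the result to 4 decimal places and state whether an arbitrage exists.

Around AUD → KRW → SEK → AUD: 1 ÷ 0.00134997 ÷ 107.980 × 0.145769 = 0.999995
Product ≈ 1 (deviation 0.001%, within rounding noise).

1.0000 (no arbitrage)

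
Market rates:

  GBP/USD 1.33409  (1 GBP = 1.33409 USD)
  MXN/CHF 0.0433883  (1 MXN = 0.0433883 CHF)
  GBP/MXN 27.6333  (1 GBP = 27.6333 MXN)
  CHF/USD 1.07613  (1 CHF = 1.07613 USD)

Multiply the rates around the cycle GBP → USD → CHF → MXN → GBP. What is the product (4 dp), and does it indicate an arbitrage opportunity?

Around GBP → USD → CHF → MXN → GBP: 1 × 1.33409 ÷ 1.07613 ÷ 0.0433883 ÷ 27.6333 = 1.033987
Product > 1; profitable direction is GBP → USD → CHF → MXN → GBP.

1.0340 (arbitrage exists)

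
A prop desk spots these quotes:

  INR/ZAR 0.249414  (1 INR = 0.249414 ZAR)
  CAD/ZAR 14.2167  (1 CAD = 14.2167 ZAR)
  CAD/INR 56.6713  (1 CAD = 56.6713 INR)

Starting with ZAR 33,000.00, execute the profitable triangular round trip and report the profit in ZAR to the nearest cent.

Profit: ZAR 191.64

Profitable loop is ZAR → INR → CAD → ZAR:
ZAR 33,000.00 ÷ 0.249414 = INR 132,310.13
INR 132,310.13 ÷ 56.6713 = CAD 2,334.69
CAD 2,334.69 × 14.2167 = ZAR 33,191.64
Profit = ZAR 33,191.64 − ZAR 33,000.00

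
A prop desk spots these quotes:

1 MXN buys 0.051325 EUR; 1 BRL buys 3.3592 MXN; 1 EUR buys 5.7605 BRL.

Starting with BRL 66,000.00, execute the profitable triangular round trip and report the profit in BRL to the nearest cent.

Profit: BRL 453.66

Profitable loop is BRL → EUR → MXN → BRL:
BRL 66,000.00 ÷ 5.7605 = EUR 11,457.34
EUR 11,457.34 ÷ 0.051325 = MXN 223,231.15
MXN 223,231.15 ÷ 3.3592 = BRL 66,453.66
Profit = BRL 66,453.66 − BRL 66,000.00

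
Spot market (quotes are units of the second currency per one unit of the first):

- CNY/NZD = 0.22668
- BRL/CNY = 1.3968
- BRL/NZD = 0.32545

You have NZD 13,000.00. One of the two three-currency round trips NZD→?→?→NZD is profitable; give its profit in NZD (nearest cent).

Profitable loop is NZD → CNY → BRL → NZD:
NZD 13,000.00 ÷ 0.22668 = CNY 57,349.57
CNY 57,349.57 ÷ 1.3968 = BRL 41,057.82
BRL 41,057.82 × 0.32545 = NZD 13,362.27
Profit = NZD 13,362.27 − NZD 13,000.00

Profit: NZD 362.27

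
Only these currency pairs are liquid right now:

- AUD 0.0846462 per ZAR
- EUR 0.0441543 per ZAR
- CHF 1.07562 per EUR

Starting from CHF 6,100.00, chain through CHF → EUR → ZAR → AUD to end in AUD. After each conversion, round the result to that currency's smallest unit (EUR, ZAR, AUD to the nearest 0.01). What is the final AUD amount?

CHF 6,100.00 ÷ 1.07562 = EUR 5,671.15
EUR 5,671.15 ÷ 0.0441543 = ZAR 128,439.36
ZAR 128,439.36 × 0.0846462 = AUD 10,871.90

AUD 10,871.90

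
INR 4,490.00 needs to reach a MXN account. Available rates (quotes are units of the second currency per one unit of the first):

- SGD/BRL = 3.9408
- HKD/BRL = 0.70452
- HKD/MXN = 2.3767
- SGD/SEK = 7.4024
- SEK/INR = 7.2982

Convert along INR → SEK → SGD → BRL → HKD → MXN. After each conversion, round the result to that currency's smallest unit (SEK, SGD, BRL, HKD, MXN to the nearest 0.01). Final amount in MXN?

MXN 1,104.88

INR 4,490.00 ÷ 7.2982 = SEK 615.22
SEK 615.22 ÷ 7.4024 = SGD 83.11
SGD 83.11 × 3.9408 = BRL 327.52
BRL 327.52 ÷ 0.70452 = HKD 464.88
HKD 464.88 × 2.3767 = MXN 1,104.88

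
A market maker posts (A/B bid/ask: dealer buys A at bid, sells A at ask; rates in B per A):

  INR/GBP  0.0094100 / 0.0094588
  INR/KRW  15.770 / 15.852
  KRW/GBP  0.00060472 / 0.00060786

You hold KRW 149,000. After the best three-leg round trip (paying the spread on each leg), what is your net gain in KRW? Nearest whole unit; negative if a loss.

Net profit: KRW 1,223

Best loop KRW → GBP → INR → KRW:
KRW 149,000 × 0.00060472 (sell KRW at bid) = GBP 90.10
GBP 90.10 ÷ 0.0094588 (buy INR at ask) = INR 9,525.87
INR 9,525.87 × 15.770 (sell INR at bid) = KRW 150,223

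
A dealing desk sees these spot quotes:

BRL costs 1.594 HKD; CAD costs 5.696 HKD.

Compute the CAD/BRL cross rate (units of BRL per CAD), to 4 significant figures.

1 CAD × 5.696 = 5.696 HKD
5.696 HKD ÷ 1.594 = 3.5734 BRL

CAD/BRL = 3.573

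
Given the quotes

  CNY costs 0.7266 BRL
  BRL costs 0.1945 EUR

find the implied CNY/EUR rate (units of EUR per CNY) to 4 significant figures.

1 CNY × 0.7266 = 0.7266 BRL
0.7266 BRL × 0.1945 = 0.141324 EUR

CNY/EUR = 0.1413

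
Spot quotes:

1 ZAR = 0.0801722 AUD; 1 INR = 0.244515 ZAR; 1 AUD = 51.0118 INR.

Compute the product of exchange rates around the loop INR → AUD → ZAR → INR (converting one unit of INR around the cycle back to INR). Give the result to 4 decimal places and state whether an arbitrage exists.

Around INR → AUD → ZAR → INR: 1 ÷ 51.0118 ÷ 0.0801722 ÷ 0.244515 = 1.000000
Product ≈ 1 (deviation 0.000%, within rounding noise).

1.0000 (no arbitrage)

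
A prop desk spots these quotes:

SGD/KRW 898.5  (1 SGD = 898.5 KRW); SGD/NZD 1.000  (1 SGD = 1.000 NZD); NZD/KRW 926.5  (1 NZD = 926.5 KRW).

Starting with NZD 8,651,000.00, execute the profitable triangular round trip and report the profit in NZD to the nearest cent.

Profit: NZD 269,591.54

Profitable loop is NZD → KRW → SGD → NZD:
NZD 8,651,000.00 × 926.5 = KRW 8,015,151,500
KRW 8,015,151,500 ÷ 898.5 = SGD 8,920,591.54
SGD 8,920,591.54 × 1.000 = NZD 8,920,591.54
Profit = NZD 8,920,591.54 − NZD 8,651,000.00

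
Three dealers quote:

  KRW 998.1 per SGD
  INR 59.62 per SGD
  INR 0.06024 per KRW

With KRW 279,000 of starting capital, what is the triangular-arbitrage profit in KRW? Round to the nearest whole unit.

Profitable loop is KRW → INR → SGD → KRW:
KRW 279,000 × 0.06024 = INR 16,806.96
INR 16,806.96 ÷ 59.62 = SGD 281.90
SGD 281.90 × 998.1 = KRW 281,366
Profit = KRW 281,366 − KRW 279,000

Profit: KRW 2,366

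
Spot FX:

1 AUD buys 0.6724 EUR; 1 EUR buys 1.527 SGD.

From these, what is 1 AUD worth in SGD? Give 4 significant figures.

AUD/SGD = 1.027

1 AUD × 0.6724 = 0.6724 EUR
0.6724 EUR × 1.527 = 1.02675 SGD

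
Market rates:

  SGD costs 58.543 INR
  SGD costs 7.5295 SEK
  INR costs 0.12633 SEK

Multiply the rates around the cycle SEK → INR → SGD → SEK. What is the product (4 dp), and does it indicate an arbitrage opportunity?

Around SEK → INR → SGD → SEK: 1 ÷ 0.12633 ÷ 58.543 × 7.5295 = 1.018086
Product > 1; profitable direction is SEK → INR → SGD → SEK.

1.0181 (arbitrage exists)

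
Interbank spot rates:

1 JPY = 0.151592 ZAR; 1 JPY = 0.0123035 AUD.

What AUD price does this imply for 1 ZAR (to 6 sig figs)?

ZAR/AUD = 0.0811619

1 ZAR ÷ 0.151592 = 6.59665 JPY
6.59665 JPY × 0.0123035 = 0.0811619 AUD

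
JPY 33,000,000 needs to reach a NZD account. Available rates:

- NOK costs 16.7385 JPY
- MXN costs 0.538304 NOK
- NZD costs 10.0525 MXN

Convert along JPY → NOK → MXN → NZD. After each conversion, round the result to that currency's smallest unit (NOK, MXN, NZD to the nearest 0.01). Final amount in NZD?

NZD 364,330.65

JPY 33,000,000 ÷ 16.7385 = NOK 1,971,502.82
NOK 1,971,502.82 ÷ 0.538304 = MXN 3,662,433.90
MXN 3,662,433.90 ÷ 10.0525 = NZD 364,330.65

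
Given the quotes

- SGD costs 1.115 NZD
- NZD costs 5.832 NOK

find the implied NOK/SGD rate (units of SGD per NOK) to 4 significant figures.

1 NOK ÷ 5.832 = 0.171468 NZD
0.171468 NZD ÷ 1.115 = 0.153783 SGD

NOK/SGD = 0.1538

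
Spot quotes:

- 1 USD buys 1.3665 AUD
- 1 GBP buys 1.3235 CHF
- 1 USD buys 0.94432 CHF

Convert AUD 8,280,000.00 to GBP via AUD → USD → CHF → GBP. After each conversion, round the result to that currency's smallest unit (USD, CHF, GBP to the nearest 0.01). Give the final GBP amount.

AUD 8,280,000.00 ÷ 1.3665 = USD 6,059,275.52
USD 6,059,275.52 × 0.94432 = CHF 5,721,895.06
CHF 5,721,895.06 ÷ 1.3235 = GBP 4,323,305.67

GBP 4,323,305.67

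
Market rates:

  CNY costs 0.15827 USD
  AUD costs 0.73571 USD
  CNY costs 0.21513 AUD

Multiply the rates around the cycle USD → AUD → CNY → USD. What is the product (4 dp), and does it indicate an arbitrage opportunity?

1.0000 (no arbitrage)

Around USD → AUD → CNY → USD: 1 ÷ 0.73571 ÷ 0.21513 × 0.15827 = 0.999979
Product ≈ 1 (deviation 0.002%, within rounding noise).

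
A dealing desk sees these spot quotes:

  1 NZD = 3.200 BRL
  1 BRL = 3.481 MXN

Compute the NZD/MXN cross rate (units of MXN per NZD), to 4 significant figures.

NZD/MXN = 11.14

1 NZD × 3.200 = 3.2 BRL
3.2 BRL × 3.481 = 11.1392 MXN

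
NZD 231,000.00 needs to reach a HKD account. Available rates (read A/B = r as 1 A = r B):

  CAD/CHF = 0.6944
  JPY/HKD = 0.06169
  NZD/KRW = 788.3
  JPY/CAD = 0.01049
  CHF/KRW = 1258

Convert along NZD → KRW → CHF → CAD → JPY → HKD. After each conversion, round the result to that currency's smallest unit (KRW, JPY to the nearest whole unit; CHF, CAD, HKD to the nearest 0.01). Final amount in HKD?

NZD 231,000.00 × 788.3 = KRW 182,097,300
KRW 182,097,300 ÷ 1258 = CHF 144,751.43
CHF 144,751.43 ÷ 0.6944 = CAD 208,455.40
CAD 208,455.40 ÷ 0.01049 = JPY 19,871,821
JPY 19,871,821 × 0.06169 = HKD 1,225,892.64

HKD 1,225,892.64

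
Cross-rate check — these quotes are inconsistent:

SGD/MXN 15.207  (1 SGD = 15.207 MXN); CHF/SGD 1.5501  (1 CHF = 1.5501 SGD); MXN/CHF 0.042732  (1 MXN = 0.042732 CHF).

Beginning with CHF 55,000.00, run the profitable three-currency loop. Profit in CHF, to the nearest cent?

Profit: CHF 401.20

Profitable loop is CHF → SGD → MXN → CHF:
CHF 55,000.00 × 1.5501 = SGD 85,255.50
SGD 85,255.50 × 15.207 = MXN 1,296,480.39
MXN 1,296,480.39 × 0.042732 = CHF 55,401.20
Profit = CHF 55,401.20 − CHF 55,000.00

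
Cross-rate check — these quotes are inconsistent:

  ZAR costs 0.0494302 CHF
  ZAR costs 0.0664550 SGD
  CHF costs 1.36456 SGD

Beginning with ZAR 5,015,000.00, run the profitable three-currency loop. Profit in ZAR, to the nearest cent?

Profitable loop is ZAR → CHF → SGD → ZAR:
ZAR 5,015,000.00 × 0.0494302 = CHF 247,892.45
CHF 247,892.45 × 1.36456 = SGD 338,264.13
SGD 338,264.13 ÷ 0.0664550 = ZAR 5,090,123.03
Profit = ZAR 5,090,123.03 − ZAR 5,015,000.00

Profit: ZAR 75,123.03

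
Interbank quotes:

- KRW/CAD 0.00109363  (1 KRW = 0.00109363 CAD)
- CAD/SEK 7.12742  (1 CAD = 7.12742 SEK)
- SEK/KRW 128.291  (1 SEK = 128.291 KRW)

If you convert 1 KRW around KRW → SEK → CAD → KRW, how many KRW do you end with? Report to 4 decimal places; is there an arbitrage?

Around KRW → SEK → CAD → KRW: 1 ÷ 128.291 ÷ 7.12742 ÷ 0.00109363 = 1.000002
Product ≈ 1 (deviation 0.000%, within rounding noise).

1.0000 (no arbitrage)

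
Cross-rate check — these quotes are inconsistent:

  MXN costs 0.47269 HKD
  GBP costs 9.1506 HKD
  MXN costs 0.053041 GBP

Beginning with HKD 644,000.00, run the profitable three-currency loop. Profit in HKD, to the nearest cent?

Profit: HKD 17,257.68

Profitable loop is HKD → MXN → GBP → HKD:
HKD 644,000.00 ÷ 0.47269 = MXN 1,362,415.11
MXN 1,362,415.11 × 0.053041 = GBP 72,263.86
GBP 72,263.86 × 9.1506 = HKD 661,257.68
Profit = HKD 661,257.68 − HKD 644,000.00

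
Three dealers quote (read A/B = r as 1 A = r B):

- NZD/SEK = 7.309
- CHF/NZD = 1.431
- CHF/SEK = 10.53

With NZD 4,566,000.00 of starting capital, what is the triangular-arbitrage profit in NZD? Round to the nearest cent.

Profit: NZD 30,917.22

Profitable loop is NZD → CHF → SEK → NZD:
NZD 4,566,000.00 ÷ 1.431 = CHF 3,190,775.68
CHF 3,190,775.68 × 10.53 = SEK 33,598,867.92
SEK 33,598,867.92 ÷ 7.309 = NZD 4,596,917.22
Profit = NZD 4,596,917.22 − NZD 4,566,000.00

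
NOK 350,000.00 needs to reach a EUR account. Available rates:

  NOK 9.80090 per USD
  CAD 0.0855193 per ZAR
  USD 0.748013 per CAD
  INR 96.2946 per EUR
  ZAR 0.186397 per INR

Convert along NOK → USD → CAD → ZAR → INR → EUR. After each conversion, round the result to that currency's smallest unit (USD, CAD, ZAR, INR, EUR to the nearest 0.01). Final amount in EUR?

NOK 350,000.00 ÷ 9.80090 = USD 35,711.01
USD 35,711.01 ÷ 0.748013 = CAD 47,741.16
CAD 47,741.16 ÷ 0.0855193 = ZAR 558,250.13
ZAR 558,250.13 ÷ 0.186397 = INR 2,994,952.33
INR 2,994,952.33 ÷ 96.2946 = EUR 31,101.98

EUR 31,101.98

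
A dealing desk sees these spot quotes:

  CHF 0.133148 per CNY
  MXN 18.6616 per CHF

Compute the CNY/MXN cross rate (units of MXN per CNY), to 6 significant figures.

CNY/MXN = 2.48475

1 CNY × 0.133148 = 0.133148 CHF
0.133148 CHF × 18.6616 = 2.48475 MXN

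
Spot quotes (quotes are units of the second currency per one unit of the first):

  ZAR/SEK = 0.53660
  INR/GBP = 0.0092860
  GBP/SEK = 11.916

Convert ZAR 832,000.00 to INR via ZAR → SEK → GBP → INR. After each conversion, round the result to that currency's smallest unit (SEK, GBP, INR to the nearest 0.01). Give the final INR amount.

ZAR 832,000.00 × 0.53660 = SEK 446,451.20
SEK 446,451.20 ÷ 11.916 = GBP 37,466.53
GBP 37,466.53 ÷ 0.0092860 = INR 4,034,732.93

INR 4,034,732.93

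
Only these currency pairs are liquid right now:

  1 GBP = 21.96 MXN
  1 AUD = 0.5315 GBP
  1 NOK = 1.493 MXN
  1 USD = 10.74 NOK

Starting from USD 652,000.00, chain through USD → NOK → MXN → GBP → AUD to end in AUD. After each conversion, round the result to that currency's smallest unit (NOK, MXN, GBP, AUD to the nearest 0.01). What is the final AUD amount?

AUD 895,727.86

USD 652,000.00 × 10.74 = NOK 7,002,480.00
NOK 7,002,480.00 × 1.493 = MXN 10,454,702.64
MXN 10,454,702.64 ÷ 21.96 = GBP 476,079.36
GBP 476,079.36 ÷ 0.5315 = AUD 895,727.86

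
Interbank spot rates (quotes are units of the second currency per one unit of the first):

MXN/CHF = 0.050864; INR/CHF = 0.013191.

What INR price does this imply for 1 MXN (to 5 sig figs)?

MXN/INR = 3.8560

1 MXN × 0.050864 = 0.050864 CHF
0.050864 CHF ÷ 0.013191 = 3.85596 INR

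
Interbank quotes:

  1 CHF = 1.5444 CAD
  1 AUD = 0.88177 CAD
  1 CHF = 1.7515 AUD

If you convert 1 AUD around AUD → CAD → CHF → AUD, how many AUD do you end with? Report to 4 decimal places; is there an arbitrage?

Around AUD → CAD → CHF → AUD: 1 × 0.88177 ÷ 1.5444 × 1.7515 = 1.000013
Product ≈ 1 (deviation 0.001%, within rounding noise).

1.0000 (no arbitrage)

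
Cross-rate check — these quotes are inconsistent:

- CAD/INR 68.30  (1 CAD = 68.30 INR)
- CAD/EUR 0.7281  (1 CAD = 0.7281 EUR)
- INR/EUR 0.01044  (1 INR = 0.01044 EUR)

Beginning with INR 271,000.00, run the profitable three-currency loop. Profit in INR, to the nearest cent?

Profitable loop is INR → CAD → EUR → INR:
INR 271,000.00 ÷ 68.30 = CAD 3,967.79
CAD 3,967.79 × 0.7281 = EUR 2,888.95
EUR 2,888.95 ÷ 0.01044 = INR 276,719.09
Profit = INR 276,719.09 − INR 271,000.00

Profit: INR 5,719.09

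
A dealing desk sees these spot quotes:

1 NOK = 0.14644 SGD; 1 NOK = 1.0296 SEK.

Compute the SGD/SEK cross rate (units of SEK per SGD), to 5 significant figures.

SGD/SEK = 7.0309

1 SGD ÷ 0.14644 = 6.82874 NOK
6.82874 NOK × 1.0296 = 7.03087 SEK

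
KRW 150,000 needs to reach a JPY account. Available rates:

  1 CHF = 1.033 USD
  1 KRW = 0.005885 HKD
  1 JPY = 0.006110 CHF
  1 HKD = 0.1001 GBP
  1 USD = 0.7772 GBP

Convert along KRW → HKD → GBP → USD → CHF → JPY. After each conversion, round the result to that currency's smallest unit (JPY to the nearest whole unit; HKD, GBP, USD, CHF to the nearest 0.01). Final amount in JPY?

JPY 18,013

KRW 150,000 × 0.005885 = HKD 882.75
HKD 882.75 × 0.1001 = GBP 88.36
GBP 88.36 ÷ 0.7772 = USD 113.69
USD 113.69 ÷ 1.033 = CHF 110.06
CHF 110.06 ÷ 0.006110 = JPY 18,013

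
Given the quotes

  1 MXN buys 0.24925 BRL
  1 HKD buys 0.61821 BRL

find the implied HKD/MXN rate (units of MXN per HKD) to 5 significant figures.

HKD/MXN = 2.4803

1 HKD × 0.61821 = 0.61821 BRL
0.61821 BRL ÷ 0.24925 = 2.48028 MXN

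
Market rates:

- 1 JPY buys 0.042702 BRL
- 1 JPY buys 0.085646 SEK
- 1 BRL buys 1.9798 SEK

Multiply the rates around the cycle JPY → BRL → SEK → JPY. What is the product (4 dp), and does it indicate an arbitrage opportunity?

0.9871 (arbitrage exists)

Around JPY → BRL → SEK → JPY: 1 × 0.042702 × 1.9798 ÷ 0.085646 = 0.987103
Product < 1; profitable direction is JPY → SEK → BRL → JPY.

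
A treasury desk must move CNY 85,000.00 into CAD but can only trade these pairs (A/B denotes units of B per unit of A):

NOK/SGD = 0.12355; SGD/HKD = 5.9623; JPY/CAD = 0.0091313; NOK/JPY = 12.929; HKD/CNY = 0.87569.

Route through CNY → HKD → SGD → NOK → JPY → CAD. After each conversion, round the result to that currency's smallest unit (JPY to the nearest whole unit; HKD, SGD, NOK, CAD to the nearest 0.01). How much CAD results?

CNY 85,000.00 ÷ 0.87569 = HKD 97,066.31
HKD 97,066.31 ÷ 5.9623 = SGD 16,280.01
SGD 16,280.01 ÷ 0.12355 = NOK 131,768.60
NOK 131,768.60 × 12.929 = JPY 1,703,636
JPY 1,703,636 × 0.0091313 = CAD 15,556.41

CAD 15,556.41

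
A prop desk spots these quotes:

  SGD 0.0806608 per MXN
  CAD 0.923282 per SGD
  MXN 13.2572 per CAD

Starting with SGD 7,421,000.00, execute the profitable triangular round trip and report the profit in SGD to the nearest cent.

Profit: SGD 95,466.56

Profitable loop is SGD → MXN → CAD → SGD:
SGD 7,421,000.00 ÷ 0.0806608 = MXN 92,002,558.86
MXN 92,002,558.86 ÷ 13.2572 = CAD 6,939,818.28
CAD 6,939,818.28 ÷ 0.923282 = SGD 7,516,466.56
Profit = SGD 7,516,466.56 − SGD 7,421,000.00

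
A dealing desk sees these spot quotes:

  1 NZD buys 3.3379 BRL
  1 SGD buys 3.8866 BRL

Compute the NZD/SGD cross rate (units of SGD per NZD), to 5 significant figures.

1 NZD × 3.3379 = 3.3379 BRL
3.3379 BRL ÷ 3.8866 = 0.858823 SGD

NZD/SGD = 0.85882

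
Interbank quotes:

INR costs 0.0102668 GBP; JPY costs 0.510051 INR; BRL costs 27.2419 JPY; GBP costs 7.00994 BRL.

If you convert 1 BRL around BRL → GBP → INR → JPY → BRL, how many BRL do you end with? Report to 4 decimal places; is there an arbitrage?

1.0000 (no arbitrage)

Around BRL → GBP → INR → JPY → BRL: 1 ÷ 7.00994 ÷ 0.0102668 ÷ 0.510051 ÷ 27.2419 = 0.999999
Product ≈ 1 (deviation 0.000%, within rounding noise).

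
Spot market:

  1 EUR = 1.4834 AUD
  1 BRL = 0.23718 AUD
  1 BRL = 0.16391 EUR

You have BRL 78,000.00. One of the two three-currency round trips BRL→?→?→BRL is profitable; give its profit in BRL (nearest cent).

Profitable loop is BRL → EUR → AUD → BRL:
BRL 78,000.00 × 0.16391 = EUR 12,784.98
EUR 12,784.98 × 1.4834 = AUD 18,965.24
AUD 18,965.24 ÷ 0.23718 = BRL 79,961.38
Profit = BRL 79,961.38 − BRL 78,000.00

Profit: BRL 1,961.38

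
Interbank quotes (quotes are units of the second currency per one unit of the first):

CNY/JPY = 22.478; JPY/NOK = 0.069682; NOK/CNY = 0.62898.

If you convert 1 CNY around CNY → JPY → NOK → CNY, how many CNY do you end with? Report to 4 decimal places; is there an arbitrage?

Around CNY → JPY → NOK → CNY: 1 × 22.478 × 0.069682 × 0.62898 = 0.985179
Product < 1; profitable direction is CNY → NOK → JPY → CNY.

0.9852 (arbitrage exists)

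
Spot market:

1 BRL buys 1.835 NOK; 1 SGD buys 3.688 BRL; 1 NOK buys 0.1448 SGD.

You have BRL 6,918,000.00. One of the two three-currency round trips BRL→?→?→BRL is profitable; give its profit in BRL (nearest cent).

Profitable loop is BRL → SGD → NOK → BRL:
BRL 6,918,000.00 ÷ 3.688 = SGD 1,875,813.45
SGD 1,875,813.45 ÷ 0.1448 = NOK 12,954,512.77
NOK 12,954,512.77 ÷ 1.835 = BRL 7,059,679.98
Profit = BRL 7,059,679.98 − BRL 6,918,000.00

Profit: BRL 141,679.98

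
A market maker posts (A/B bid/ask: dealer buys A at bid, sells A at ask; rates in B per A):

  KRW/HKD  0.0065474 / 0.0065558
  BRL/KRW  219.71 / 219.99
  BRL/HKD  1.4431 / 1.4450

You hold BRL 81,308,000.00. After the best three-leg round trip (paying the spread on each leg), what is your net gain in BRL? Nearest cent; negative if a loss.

Net profit: BRL 50,150.92

Best loop BRL → HKD → KRW → BRL:
BRL 81,308,000.00 × 1.4431 (sell BRL at bid) = HKD 117,335,574.80
HKD 117,335,574.80 ÷ 0.0065558 (buy KRW at ask) = KRW 17,897,979,621
KRW 17,897,979,621 ÷ 219.99 (buy BRL at ask) = BRL 81,358,150.92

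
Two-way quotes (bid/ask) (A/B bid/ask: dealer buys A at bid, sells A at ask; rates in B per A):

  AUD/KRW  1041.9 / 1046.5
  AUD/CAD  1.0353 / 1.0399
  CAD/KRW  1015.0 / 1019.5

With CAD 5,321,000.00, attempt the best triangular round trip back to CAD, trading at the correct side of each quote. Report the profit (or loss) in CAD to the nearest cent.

Best loop CAD → KRW → AUD → CAD:
CAD 5,321,000.00 × 1015.0 (sell CAD at bid) = KRW 5,400,815,000
KRW 5,400,815,000 ÷ 1046.5 (buy AUD at ask) = AUD 5,160,836.12
AUD 5,160,836.12 × 1.0353 (sell AUD at bid) = CAD 5,343,013.64

Net profit: CAD 22,013.64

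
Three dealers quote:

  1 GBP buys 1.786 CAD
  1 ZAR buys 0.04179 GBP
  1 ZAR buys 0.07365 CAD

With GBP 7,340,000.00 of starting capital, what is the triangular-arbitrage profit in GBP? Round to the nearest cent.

Profitable loop is GBP → CAD → ZAR → GBP:
GBP 7,340,000.00 × 1.786 = CAD 13,109,240.00
CAD 13,109,240.00 ÷ 0.07365 = ZAR 177,993,754.24
ZAR 177,993,754.24 × 0.04179 = GBP 7,438,358.99
Profit = GBP 7,438,358.99 − GBP 7,340,000.00

Profit: GBP 98,358.99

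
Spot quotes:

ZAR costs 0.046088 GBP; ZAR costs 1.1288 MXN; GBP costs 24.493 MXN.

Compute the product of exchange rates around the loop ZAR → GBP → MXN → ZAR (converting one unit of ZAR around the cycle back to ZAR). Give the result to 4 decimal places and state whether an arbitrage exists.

Around ZAR → GBP → MXN → ZAR: 1 × 0.046088 × 24.493 ÷ 1.1288 = 1.000030
Product ≈ 1 (deviation 0.003%, within rounding noise).

1.0000 (no arbitrage)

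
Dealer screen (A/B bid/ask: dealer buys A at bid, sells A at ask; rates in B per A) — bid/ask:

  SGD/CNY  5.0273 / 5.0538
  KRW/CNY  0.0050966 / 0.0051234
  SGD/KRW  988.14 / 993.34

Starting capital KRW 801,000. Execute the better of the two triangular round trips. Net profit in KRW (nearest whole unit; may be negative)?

Net result: KRW -2,797 (no profitable arbitrage after spreads)

Best loop KRW → CNY → SGD → KRW:
KRW 801,000 × 0.0050966 (sell KRW at bid) = CNY 4,082.38
CNY 4,082.38 ÷ 5.0538 (buy SGD at ask) = SGD 807.78
SGD 807.78 × 988.14 (sell SGD at bid) = KRW 798,203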